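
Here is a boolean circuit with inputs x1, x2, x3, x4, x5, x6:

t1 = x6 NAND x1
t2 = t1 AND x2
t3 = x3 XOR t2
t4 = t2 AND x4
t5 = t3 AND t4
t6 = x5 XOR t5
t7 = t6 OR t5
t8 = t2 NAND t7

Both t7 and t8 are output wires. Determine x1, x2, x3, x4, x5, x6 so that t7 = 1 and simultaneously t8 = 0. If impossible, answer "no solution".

x1=0, x2=1, x3=0, x4=1, x5=1, x6=0

Check with x1=0, x2=1, x3=0, x4=1, x5=1, x6=0:
t1 = x6 NAND x1 = 0 NAND 0 = 1
t2 = t1 AND x2 = 1 AND 1 = 1
t3 = x3 XOR t2 = 0 XOR 1 = 1
t4 = t2 AND x4 = 1 AND 1 = 1
t5 = t3 AND t4 = 1 AND 1 = 1
t6 = x5 XOR t5 = 1 XOR 1 = 0
t7 = t6 OR t5 = 0 OR 1 = 1
t8 = t2 NAND t7 = 1 NAND 1 = 0
So t7 = 1 and t8 = 0.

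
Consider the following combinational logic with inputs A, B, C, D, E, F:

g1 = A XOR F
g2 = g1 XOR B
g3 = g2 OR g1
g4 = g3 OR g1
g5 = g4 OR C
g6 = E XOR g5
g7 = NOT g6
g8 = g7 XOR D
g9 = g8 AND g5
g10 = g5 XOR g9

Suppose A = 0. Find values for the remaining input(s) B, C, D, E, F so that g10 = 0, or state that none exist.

B=0, C=1, D=1, E=0, F=1

g10 = g5 XOR g9 must be 0, so g5 and g9 are equal.
Check with A = 0 and B=0, C=1, D=1, E=0, F=1:
g1 = A XOR F = 0 XOR 1 = 1
g2 = g1 XOR B = 1 XOR 0 = 1
g3 = g2 OR g1 = 1 OR 1 = 1
g4 = g3 OR g1 = 1 OR 1 = 1
g5 = g4 OR C = 1 OR 1 = 1
g6 = E XOR g5 = 0 XOR 1 = 1
g7 = NOT g6 = NOT 1 = 0
g8 = g7 XOR D = 0 XOR 1 = 1
g9 = g8 AND g5 = 1 AND 1 = 1
g10 = g5 XOR g9 = 1 XOR 1 = 0
So g10 = 0.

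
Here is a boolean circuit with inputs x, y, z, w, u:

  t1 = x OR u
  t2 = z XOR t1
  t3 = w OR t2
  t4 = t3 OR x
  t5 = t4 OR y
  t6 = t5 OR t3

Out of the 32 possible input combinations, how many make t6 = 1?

t6 = t5 OR t3 must be 1, so at least one of t5, t3 is 1.
Enumerating the 32 input combinations, 30 give t6 = 1 and 2 give t6 = 0.

30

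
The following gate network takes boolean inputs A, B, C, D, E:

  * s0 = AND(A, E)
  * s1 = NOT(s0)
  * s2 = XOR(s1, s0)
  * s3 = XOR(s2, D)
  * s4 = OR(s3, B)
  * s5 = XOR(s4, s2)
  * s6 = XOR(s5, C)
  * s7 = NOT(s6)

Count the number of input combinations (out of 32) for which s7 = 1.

s7 = NOT(s6) must be 1, so s6 = 0.
Enumerating the 32 input combinations, 16 give s7 = 1 and 16 give s7 = 0.

16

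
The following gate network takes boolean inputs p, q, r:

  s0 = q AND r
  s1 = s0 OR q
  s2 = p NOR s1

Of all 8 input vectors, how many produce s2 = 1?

2

s2 = p NOR s1 must be 1, so both p = 0 and s1 = 0.
s1 = s0 OR q must be 0, so both s0 = 0 and q = 0.
s0 = q AND r must be 0, so at least one of q, r is 0.
Satisfying assignments:
  p=0, q=0, r=0
  p=0, q=0, r=1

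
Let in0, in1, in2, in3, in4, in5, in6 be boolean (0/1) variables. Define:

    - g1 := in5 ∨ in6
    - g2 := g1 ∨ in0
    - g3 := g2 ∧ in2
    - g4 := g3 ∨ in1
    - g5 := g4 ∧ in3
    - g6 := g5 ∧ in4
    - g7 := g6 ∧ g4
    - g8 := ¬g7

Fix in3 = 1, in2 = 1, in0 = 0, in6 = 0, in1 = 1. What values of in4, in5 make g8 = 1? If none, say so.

in4=0, in5=0

Check with in3 = 1, in2 = 1, in0 = 0, in6 = 0, in1 = 1 and in4=0, in5=0:
g1 = in5 ∨ in6 = 0 ∨ 0 = 0
g2 = g1 ∨ in0 = 0 ∨ 0 = 0
g3 = g2 ∧ in2 = 0 ∧ 1 = 0
g4 = g3 ∨ in1 = 0 ∨ 1 = 1
g5 = g4 ∧ in3 = 1 ∧ 1 = 1
g6 = g5 ∧ in4 = 1 ∧ 0 = 0
g7 = g6 ∧ g4 = 0 ∧ 1 = 0
g8 = ¬g7 = ¬0 = 1
So g8 = 1.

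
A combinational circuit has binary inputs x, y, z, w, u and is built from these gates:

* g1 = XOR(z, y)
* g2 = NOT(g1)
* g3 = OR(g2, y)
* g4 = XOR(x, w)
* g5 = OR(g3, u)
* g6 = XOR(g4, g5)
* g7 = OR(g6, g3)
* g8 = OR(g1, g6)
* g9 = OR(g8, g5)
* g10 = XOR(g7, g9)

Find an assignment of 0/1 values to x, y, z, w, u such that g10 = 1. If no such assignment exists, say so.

g10 = XOR(g7, g9) must be 1, so g7 and g9 differ.
Check with x=1, y=0, z=1, w=1, u=0:
g1 = XOR(z, y) = XOR(1, 0) = 1
g2 = NOT(g1) = NOT 1 = 0
g3 = OR(g2, y) = OR(0, 0) = 0
g4 = XOR(x, w) = XOR(1, 1) = 0
g5 = OR(g3, u) = OR(0, 0) = 0
g6 = XOR(g4, g5) = XOR(0, 0) = 0
g7 = OR(g6, g3) = OR(0, 0) = 0
g8 = OR(g1, g6) = OR(1, 0) = 1
g9 = OR(g8, g5) = OR(1, 0) = 1
g10 = XOR(g7, g9) = XOR(0, 1) = 1
So g10 = 1 as required.

x=1, y=0, z=1, w=1, u=0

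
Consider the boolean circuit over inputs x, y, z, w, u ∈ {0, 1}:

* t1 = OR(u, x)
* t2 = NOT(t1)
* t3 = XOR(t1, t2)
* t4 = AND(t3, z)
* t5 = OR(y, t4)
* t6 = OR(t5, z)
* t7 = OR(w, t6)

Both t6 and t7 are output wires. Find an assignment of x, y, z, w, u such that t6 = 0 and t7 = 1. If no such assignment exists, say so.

Check with x=1, y=0, z=0, w=1, u=1:
t1 = OR(u, x) = OR(1, 1) = 1
t2 = NOT(t1) = NOT 1 = 0
t3 = XOR(t1, t2) = XOR(1, 0) = 1
t4 = AND(t3, z) = AND(1, 0) = 0
t5 = OR(y, t4) = OR(0, 0) = 0
t6 = OR(t5, z) = OR(0, 0) = 0
t7 = OR(w, t6) = OR(1, 0) = 1
So t6 = 0 and t7 = 1.

x=1, y=0, z=0, w=1, u=1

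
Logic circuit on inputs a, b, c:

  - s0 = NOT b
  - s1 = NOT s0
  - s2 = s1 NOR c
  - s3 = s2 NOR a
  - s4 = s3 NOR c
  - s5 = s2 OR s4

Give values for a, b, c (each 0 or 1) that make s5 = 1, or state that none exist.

a=1, b=0, c=0

s5 = s2 OR s4 must be 1, so at least one of s2, s4 is 1.
Check with a=1, b=0, c=0:
s0 = NOT b = NOT 0 = 1
s1 = NOT s0 = NOT 1 = 0
s2 = s1 NOR c = 0 NOR 0 = 1
s3 = s2 NOR a = 1 NOR 1 = 0
s4 = s3 NOR c = 0 NOR 0 = 1
s5 = s2 OR s4 = 1 OR 1 = 1
So s5 = 1 as required.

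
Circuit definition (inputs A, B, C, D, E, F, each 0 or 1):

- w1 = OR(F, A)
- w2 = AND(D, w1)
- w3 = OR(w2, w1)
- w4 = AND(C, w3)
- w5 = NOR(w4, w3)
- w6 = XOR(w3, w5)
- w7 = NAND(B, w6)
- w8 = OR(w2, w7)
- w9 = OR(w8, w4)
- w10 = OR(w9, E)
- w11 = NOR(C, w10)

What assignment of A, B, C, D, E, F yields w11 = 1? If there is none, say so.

w11 = NOR(C, w10) must be 1, so both C = 0 and w10 = 0.
w10 = OR(w9, E) must be 0, so both w9 = 0 and E = 0.
Check with A=0, B=1, C=0, D=0, E=0, F=0:
w1 = OR(F, A) = OR(0, 0) = 0
w2 = AND(D, w1) = AND(0, 0) = 0
w3 = OR(w2, w1) = OR(0, 0) = 0
w4 = AND(C, w3) = AND(0, 0) = 0
w5 = NOR(w4, w3) = NOR(0, 0) = 1
w6 = XOR(w3, w5) = XOR(0, 1) = 1
w7 = NAND(B, w6) = NAND(1, 1) = 0
w8 = OR(w2, w7) = OR(0, 0) = 0
w9 = OR(w8, w4) = OR(0, 0) = 0
w10 = OR(w9, E) = OR(0, 0) = 0
w11 = NOR(C, w10) = NOR(0, 0) = 1
So w11 = 1 as required.

A=0, B=1, C=0, D=0, E=0, F=0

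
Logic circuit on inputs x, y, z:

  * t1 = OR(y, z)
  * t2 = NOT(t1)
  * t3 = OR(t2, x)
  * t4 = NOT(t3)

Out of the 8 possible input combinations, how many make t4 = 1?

3

t4 = NOT(t3) must be 1, so t3 = 0.
Satisfying assignments:
  x=0, y=0, z=1
  x=0, y=1, z=0
  x=0, y=1, z=1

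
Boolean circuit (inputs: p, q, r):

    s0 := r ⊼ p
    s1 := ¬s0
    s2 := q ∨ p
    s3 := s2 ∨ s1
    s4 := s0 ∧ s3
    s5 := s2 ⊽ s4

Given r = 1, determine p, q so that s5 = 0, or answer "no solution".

p=1, q=0

s5 = s2 ⊽ s4 must be 0, so at least one of s2, s4 is 1.
Check with r = 1 and p=1, q=0:
s0 = r ⊼ p = 1 ⊼ 1 = 0
s1 = ¬s0 = ¬0 = 1
s2 = q ∨ p = 0 ∨ 1 = 1
s3 = s2 ∨ s1 = 1 ∨ 1 = 1
s4 = s0 ∧ s3 = 0 ∧ 1 = 0
s5 = s2 ⊽ s4 = 1 ⊽ 0 = 0
So s5 = 0.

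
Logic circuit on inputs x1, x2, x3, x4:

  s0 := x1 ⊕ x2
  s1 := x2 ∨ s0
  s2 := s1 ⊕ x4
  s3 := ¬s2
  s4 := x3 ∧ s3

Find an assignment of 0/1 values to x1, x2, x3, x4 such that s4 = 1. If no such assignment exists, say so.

s4 = x3 ∧ s3 must be 1, so both x3 = 1 and s3 = 1.
s3 = ¬s2 must be 1, so s2 = 0.
Check with x1=0, x2=1, x3=1, x4=1:
s0 = x1 ⊕ x2 = 0 ⊕ 1 = 1
s1 = x2 ∨ s0 = 1 ∨ 1 = 1
s2 = s1 ⊕ x4 = 1 ⊕ 1 = 0
s3 = ¬s2 = ¬0 = 1
s4 = x3 ∧ s3 = 1 ∧ 1 = 1
So s4 = 1 as required.

x1=0, x2=1, x3=1, x4=1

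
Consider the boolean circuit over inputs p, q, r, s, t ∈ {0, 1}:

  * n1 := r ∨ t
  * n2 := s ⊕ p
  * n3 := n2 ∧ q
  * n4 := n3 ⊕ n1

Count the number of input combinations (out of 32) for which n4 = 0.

12

n4 = n3 ⊕ n1 must be 0, so n3 and n1 are equal.
Enumerating the 32 input combinations, 12 give n4 = 0 and 20 give n4 = 1.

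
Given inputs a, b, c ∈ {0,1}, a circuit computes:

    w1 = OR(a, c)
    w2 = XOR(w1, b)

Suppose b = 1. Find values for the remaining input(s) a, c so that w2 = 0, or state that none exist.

w2 = XOR(w1, b) must be 0, so w1 and b are equal.
Check with b = 1 and a=1, c=1:
w1 = OR(a, c) = OR(1, 1) = 1
w2 = XOR(w1, b) = XOR(1, 1) = 0
So w2 = 0.

a=1, c=1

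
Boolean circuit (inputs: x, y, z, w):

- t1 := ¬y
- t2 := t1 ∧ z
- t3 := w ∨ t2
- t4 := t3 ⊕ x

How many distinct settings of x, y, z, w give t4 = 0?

8

t4 = t3 ⊕ x must be 0, so t3 and x are equal.
Enumerating the 16 input combinations, 8 give t4 = 0 and 8 give t4 = 1.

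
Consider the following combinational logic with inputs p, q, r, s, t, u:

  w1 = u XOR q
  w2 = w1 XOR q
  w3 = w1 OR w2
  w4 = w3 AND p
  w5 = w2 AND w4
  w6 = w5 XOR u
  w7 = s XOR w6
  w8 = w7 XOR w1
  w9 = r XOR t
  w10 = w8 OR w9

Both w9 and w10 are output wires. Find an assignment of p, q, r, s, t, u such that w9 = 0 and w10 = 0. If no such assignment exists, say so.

Check with p=0, q=0, r=1, s=0, t=1, u=0:
w1 = u XOR q = 0 XOR 0 = 0
w2 = w1 XOR q = 0 XOR 0 = 0
w3 = w1 OR w2 = 0 OR 0 = 0
w4 = w3 AND p = 0 AND 0 = 0
w5 = w2 AND w4 = 0 AND 0 = 0
w6 = w5 XOR u = 0 XOR 0 = 0
w7 = s XOR w6 = 0 XOR 0 = 0
w8 = w7 XOR w1 = 0 XOR 0 = 0
w9 = r XOR t = 1 XOR 1 = 0
w10 = w8 OR w9 = 0 OR 0 = 0
So w9 = 0 and w10 = 0.

p=0, q=0, r=1, s=0, t=1, u=0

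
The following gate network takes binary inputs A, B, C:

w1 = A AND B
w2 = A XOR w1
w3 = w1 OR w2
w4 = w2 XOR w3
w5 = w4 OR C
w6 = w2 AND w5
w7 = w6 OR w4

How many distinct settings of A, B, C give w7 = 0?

w7 = w6 OR w4 must be 0, so both w6 = 0 and w4 = 0.
w6 = w2 AND w5 must be 0, so at least one of w2, w5 is 0.
Satisfying assignments:
  A=0, B=0, C=0
  A=0, B=0, C=1
  A=0, B=1, C=0
  A=0, B=1, C=1
  A=1, B=0, C=0

5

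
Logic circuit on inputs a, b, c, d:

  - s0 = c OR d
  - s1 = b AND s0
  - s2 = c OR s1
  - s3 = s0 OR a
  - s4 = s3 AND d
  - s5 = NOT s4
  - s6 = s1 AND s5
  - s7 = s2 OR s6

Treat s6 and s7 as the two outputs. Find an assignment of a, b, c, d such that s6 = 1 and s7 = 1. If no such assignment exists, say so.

a=0, b=1, c=1, d=0

Check with a=0, b=1, c=1, d=0:
s0 = c OR d = 1 OR 0 = 1
s1 = b AND s0 = 1 AND 1 = 1
s2 = c OR s1 = 1 OR 1 = 1
s3 = s0 OR a = 1 OR 0 = 1
s4 = s3 AND d = 1 AND 0 = 0
s5 = NOT s4 = NOT 0 = 1
s6 = s1 AND s5 = 1 AND 1 = 1
s7 = s2 OR s6 = 1 OR 1 = 1
So s6 = 1 and s7 = 1.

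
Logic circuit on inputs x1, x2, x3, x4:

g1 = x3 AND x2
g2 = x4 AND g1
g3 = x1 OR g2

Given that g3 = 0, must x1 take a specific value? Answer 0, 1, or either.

g3 = x1 OR g2 must be 0, so both x1 = 0 and g2 = 0.
Every assignment with g3 = 0 has x1 = 0; there are 7 such assignment(s).

0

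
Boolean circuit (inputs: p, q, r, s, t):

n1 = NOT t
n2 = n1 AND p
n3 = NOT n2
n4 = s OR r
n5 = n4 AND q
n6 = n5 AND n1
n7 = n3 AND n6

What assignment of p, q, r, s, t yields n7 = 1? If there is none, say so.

n7 = n3 AND n6 must be 1, so both n3 = 1 and n6 = 1.
n3 = NOT n2 must be 1, so n2 = 0.
n6 = n5 AND n1 must be 1, so both n5 = 1 and n1 = 1.
Check with p=0 q=1 r=0 s=1 t=0:
n1 = NOT t = NOT 0 = 1
n2 = n1 AND p = 1 AND 0 = 0
n3 = NOT n2 = NOT 0 = 1
n4 = s OR r = 1 OR 0 = 1
n5 = n4 AND q = 1 AND 1 = 1
n6 = n5 AND n1 = 1 AND 1 = 1
n7 = n3 AND n6 = 1 AND 1 = 1
So n7 = 1 as required.

p=0 q=1 r=0 s=1 t=0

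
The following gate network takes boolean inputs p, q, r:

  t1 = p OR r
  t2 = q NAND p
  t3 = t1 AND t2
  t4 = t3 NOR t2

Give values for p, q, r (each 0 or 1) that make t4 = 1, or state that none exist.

p=1, q=1, r=0

t4 = t3 NOR t2 must be 1, so both t3 = 0 and t2 = 0.
t3 = t1 AND t2 must be 0, so at least one of t1, t2 is 0.
t2 = q NAND p must be 0, so both q = 1 and p = 1.
Check with p=1, q=1, r=0:
t1 = p OR r = 1 OR 0 = 1
t2 = q NAND p = 1 NAND 1 = 0
t3 = t1 AND t2 = 1 AND 0 = 0
t4 = t3 NOR t2 = 0 NOR 0 = 1
So t4 = 1 as required.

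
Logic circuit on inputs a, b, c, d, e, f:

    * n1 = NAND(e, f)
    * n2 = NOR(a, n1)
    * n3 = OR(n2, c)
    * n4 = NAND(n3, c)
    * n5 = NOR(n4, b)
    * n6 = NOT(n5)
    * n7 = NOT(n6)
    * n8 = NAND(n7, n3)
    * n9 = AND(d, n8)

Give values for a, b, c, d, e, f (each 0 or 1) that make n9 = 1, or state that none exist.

n9 = AND(d, n8) must be 1, so both d = 1 and n8 = 1.
Check with a=0, b=0, c=0, d=1, e=1, f=1:
n1 = NAND(e, f) = NAND(1, 1) = 0
n2 = NOR(a, n1) = NOR(0, 0) = 1
n3 = OR(n2, c) = OR(1, 0) = 1
n4 = NAND(n3, c) = NAND(1, 0) = 1
n5 = NOR(n4, b) = NOR(1, 0) = 0
n6 = NOT(n5) = NOT 0 = 1
n7 = NOT(n6) = NOT 1 = 0
n8 = NAND(n7, n3) = NAND(0, 1) = 1
n9 = AND(d, n8) = AND(1, 1) = 1
So n9 = 1 as required.

a=0, b=0, c=0, d=1, e=1, f=1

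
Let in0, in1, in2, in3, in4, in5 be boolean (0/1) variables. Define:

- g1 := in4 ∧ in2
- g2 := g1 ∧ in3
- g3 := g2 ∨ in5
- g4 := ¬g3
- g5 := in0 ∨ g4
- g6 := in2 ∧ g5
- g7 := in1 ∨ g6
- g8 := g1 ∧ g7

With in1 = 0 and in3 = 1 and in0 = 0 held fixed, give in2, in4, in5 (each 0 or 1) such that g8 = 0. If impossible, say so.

in2=1, in4=0, in5=1

g8 = g1 ∧ g7 must be 0, so at least one of g1, g7 is 0.
Check with in1 = 0 and in3 = 1 and in0 = 0 and in2=1, in4=0, in5=1:
g1 = in4 ∧ in2 = 0 ∧ 1 = 0
g2 = g1 ∧ in3 = 0 ∧ 1 = 0
g3 = g2 ∨ in5 = 0 ∨ 1 = 1
g4 = ¬g3 = ¬1 = 0
g5 = in0 ∨ g4 = 0 ∨ 0 = 0
g6 = in2 ∧ g5 = 1 ∧ 0 = 0
g7 = in1 ∨ g6 = 0 ∨ 0 = 0
g8 = g1 ∧ g7 = 0 ∧ 0 = 0
So g8 = 0.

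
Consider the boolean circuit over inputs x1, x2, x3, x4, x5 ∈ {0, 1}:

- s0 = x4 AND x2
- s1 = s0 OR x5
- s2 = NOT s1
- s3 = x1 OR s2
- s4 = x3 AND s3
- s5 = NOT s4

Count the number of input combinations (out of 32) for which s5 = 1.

21

s5 = NOT s4 must be 1, so s4 = 0.
s4 = x3 AND s3 must be 0, so at least one of x3, s3 is 0.
Enumerating the 32 input combinations, 21 give s5 = 1 and 11 give s5 = 0.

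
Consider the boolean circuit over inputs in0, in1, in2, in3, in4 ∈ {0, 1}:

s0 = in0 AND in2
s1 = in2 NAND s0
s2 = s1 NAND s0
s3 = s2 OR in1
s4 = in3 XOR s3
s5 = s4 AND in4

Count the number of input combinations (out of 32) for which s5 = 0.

24

s5 = s4 AND in4 must be 0, so at least one of s4, in4 is 0.
Enumerating the 32 input combinations, 24 give s5 = 0 and 8 give s5 = 1.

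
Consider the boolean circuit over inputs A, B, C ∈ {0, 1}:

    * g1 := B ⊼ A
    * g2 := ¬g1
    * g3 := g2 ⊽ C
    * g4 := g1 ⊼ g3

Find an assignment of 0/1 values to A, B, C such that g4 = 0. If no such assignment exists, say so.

g4 = g1 ⊼ g3 must be 0, so both g1 = 1 and g3 = 1.
Check with A=0 B=0 C=0:
g1 = B ⊼ A = 0 ⊼ 0 = 1
g2 = ¬g1 = ¬1 = 0
g3 = g2 ⊽ C = 0 ⊽ 0 = 1
g4 = g1 ⊼ g3 = 1 ⊼ 1 = 0
So g4 = 0 as required.

A=0 B=0 C=0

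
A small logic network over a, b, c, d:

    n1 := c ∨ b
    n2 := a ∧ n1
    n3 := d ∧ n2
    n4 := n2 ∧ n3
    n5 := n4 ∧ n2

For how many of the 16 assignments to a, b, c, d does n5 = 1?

n5 = n4 ∧ n2 must be 1, so both n4 = 1 and n2 = 1.
n4 = n2 ∧ n3 must be 1, so both n2 = 1 and n3 = 1.
Satisfying assignments:
  a=1, b=0, c=1, d=1
  a=1, b=1, c=0, d=1
  a=1, b=1, c=1, d=1

3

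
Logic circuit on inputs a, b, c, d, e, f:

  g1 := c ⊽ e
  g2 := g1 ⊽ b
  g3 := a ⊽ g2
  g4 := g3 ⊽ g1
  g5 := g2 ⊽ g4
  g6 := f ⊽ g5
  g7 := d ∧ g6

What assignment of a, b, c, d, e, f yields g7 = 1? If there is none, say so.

g7 = d ∧ g6 must be 1, so both d = 1 and g6 = 1.
g6 = f ⊽ g5 must be 1, so both f = 0 and g5 = 0.
g5 = g2 ⊽ g4 must be 0, so at least one of g2, g4 is 1.
Check with a=1, b=0, c=1, d=1, e=0, f=0:
g1 = c ⊽ e = 1 ⊽ 0 = 0
g2 = g1 ⊽ b = 0 ⊽ 0 = 1
g3 = a ⊽ g2 = 1 ⊽ 1 = 0
g4 = g3 ⊽ g1 = 0 ⊽ 0 = 1
g5 = g2 ⊽ g4 = 1 ⊽ 1 = 0
g6 = f ⊽ g5 = 0 ⊽ 0 = 1
g7 = d ∧ g6 = 1 ∧ 1 = 1
So g7 = 1 as required.

a=1, b=0, c=1, d=1, e=0, f=0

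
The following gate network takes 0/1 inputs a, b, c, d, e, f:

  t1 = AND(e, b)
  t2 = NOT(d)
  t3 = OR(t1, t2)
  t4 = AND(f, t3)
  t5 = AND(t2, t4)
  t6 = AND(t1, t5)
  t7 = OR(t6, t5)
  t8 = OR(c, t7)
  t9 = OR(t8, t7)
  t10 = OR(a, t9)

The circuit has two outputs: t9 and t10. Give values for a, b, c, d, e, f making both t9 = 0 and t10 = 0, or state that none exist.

Check with a=0, b=1, c=0, d=1, e=1, f=0:
t1 = AND(e, b) = AND(1, 1) = 1
t2 = NOT(d) = NOT 1 = 0
t3 = OR(t1, t2) = OR(1, 0) = 1
t4 = AND(f, t3) = AND(0, 1) = 0
t5 = AND(t2, t4) = AND(0, 0) = 0
t6 = AND(t1, t5) = AND(1, 0) = 0
t7 = OR(t6, t5) = OR(0, 0) = 0
t8 = OR(c, t7) = OR(0, 0) = 0
t9 = OR(t8, t7) = OR(0, 0) = 0
t10 = OR(a, t9) = OR(0, 0) = 0
So t9 = 0 and t10 = 0.

a=0, b=1, c=0, d=1, e=1, f=0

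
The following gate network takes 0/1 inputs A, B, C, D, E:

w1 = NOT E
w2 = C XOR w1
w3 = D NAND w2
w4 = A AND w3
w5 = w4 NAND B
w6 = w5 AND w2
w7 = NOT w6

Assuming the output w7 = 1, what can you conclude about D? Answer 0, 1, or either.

Both values of D occur among assignments with w7 = 1:
  D=0: A=0, B=0, C=0, D=0, E=1
  D=1: A=0, B=0, C=0, D=1, E=1

either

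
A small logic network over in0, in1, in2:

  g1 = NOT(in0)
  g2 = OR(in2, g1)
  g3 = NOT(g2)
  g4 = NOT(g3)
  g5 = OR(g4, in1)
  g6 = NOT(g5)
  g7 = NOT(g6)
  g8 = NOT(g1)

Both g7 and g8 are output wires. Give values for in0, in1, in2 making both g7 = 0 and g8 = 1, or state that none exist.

Check with in0=1 in1=0 in2=0:
g1 = NOT(in0) = NOT 1 = 0
g2 = OR(in2, g1) = OR(0, 0) = 0
g3 = NOT(g2) = NOT 0 = 1
g4 = NOT(g3) = NOT 1 = 0
g5 = OR(g4, in1) = OR(0, 0) = 0
g6 = NOT(g5) = NOT 0 = 1
g7 = NOT(g6) = NOT 1 = 0
g8 = NOT(g1) = NOT 0 = 1
So g7 = 0 and g8 = 1.

in0=1 in1=0 in2=0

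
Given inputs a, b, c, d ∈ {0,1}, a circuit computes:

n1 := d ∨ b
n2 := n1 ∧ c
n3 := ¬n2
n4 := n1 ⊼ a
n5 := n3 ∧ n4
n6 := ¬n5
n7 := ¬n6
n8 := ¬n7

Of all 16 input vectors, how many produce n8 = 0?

7

n8 = ¬n7 must be 0, so n7 = 1.
Enumerating the 16 input combinations, 7 give n8 = 0 and 9 give n8 = 1.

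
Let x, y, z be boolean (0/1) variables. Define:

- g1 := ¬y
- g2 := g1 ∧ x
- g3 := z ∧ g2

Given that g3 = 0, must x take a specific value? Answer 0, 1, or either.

Both values of x occur among assignments with g3 = 0:
  x=0: x=0, y=0, z=0
  x=1: x=1, y=0, z=0

either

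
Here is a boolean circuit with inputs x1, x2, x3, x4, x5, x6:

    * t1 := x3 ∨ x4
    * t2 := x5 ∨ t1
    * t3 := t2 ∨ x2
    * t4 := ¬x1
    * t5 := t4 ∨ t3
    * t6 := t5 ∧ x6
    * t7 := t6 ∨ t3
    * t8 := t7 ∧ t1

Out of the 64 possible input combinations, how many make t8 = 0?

t8 = t7 ∧ t1 must be 0, so at least one of t7, t1 is 0.
Enumerating the 64 input combinations, 16 give t8 = 0 and 48 give t8 = 1.

16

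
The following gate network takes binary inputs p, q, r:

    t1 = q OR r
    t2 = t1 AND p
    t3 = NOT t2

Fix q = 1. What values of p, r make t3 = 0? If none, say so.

Check with q = 1 and p=1, r=1:
t1 = q OR r = 1 OR 1 = 1
t2 = t1 AND p = 1 AND 1 = 1
t3 = NOT t2 = NOT 1 = 0
So t3 = 0.

p=1, r=1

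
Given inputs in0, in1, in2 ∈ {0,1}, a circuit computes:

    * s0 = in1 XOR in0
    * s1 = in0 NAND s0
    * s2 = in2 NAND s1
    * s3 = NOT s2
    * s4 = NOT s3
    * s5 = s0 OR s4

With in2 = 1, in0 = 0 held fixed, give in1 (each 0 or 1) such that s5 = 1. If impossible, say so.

in1=1

Check with in2 = 1, in0 = 0 and in1=1:
s0 = in1 XOR in0 = 1 XOR 0 = 1
s1 = in0 NAND s0 = 0 NAND 1 = 1
s2 = in2 NAND s1 = 1 NAND 1 = 0
s3 = NOT s2 = NOT 0 = 1
s4 = NOT s3 = NOT 1 = 0
s5 = s0 OR s4 = 1 OR 0 = 1
So s5 = 1.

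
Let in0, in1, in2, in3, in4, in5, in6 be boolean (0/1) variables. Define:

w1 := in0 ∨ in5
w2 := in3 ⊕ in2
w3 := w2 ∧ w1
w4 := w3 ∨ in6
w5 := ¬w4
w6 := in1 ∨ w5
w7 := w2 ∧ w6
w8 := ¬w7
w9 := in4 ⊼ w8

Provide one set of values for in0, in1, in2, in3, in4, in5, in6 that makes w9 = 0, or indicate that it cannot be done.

w9 = in4 ⊼ w8 must be 0, so both in4 = 1 and w8 = 1.
w8 = ¬w7 must be 1, so w7 = 0.
w7 = w2 ∧ w6 must be 0, so at least one of w2, w6 is 0.
Check with in0=0 in1=1 in2=0 in3=0 in4=1 in5=1 in6=0:
w1 = in0 ∨ in5 = 0 ∨ 1 = 1
w2 = in3 ⊕ in2 = 0 ⊕ 0 = 0
w3 = w2 ∧ w1 = 0 ∧ 1 = 0
w4 = w3 ∨ in6 = 0 ∨ 0 = 0
w5 = ¬w4 = ¬0 = 1
w6 = in1 ∨ w5 = 1 ∨ 1 = 1
w7 = w2 ∧ w6 = 0 ∧ 1 = 0
w8 = ¬w7 = ¬0 = 1
w9 = in4 ⊼ w8 = 1 ⊼ 1 = 0
So w9 = 0 as required.

in0=0 in1=1 in2=0 in3=0 in4=1 in5=1 in6=0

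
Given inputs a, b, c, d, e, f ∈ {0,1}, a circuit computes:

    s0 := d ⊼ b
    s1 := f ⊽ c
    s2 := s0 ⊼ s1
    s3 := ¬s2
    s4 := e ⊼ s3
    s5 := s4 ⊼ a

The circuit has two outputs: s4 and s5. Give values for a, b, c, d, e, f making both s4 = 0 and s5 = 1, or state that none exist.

a=1, b=1, c=0, d=0, e=1, f=0

Check with a=1, b=1, c=0, d=0, e=1, f=0:
s0 = d ⊼ b = 0 ⊼ 1 = 1
s1 = f ⊽ c = 0 ⊽ 0 = 1
s2 = s0 ⊼ s1 = 1 ⊼ 1 = 0
s3 = ¬s2 = ¬0 = 1
s4 = e ⊼ s3 = 1 ⊼ 1 = 0
s5 = s4 ⊼ a = 0 ⊼ 1 = 1
So s4 = 0 and s5 = 1.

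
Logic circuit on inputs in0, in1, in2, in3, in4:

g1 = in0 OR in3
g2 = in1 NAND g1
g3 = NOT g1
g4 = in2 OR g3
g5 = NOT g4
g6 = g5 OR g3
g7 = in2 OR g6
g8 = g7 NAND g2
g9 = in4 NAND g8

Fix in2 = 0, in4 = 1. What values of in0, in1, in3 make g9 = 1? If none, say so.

in0=1, in1=0, in3=1

g9 = in4 NAND g8 must be 1, so at least one of in4, g8 is 0.
Check with in2 = 0, in4 = 1 and in0=1, in1=0, in3=1:
g1 = in0 OR in3 = 1 OR 1 = 1
g2 = in1 NAND g1 = 0 NAND 1 = 1
g3 = NOT g1 = NOT 1 = 0
g4 = in2 OR g3 = 0 OR 0 = 0
g5 = NOT g4 = NOT 0 = 1
g6 = g5 OR g3 = 1 OR 0 = 1
g7 = in2 OR g6 = 0 OR 1 = 1
g8 = g7 NAND g2 = 1 NAND 1 = 0
g9 = in4 NAND g8 = 1 NAND 0 = 1
So g9 = 1.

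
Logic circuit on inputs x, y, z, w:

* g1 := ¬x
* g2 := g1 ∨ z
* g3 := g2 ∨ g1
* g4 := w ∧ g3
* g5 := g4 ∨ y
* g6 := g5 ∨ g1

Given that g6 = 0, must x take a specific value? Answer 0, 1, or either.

g6 = g5 ∨ g1 must be 0, so both g5 = 0 and g1 = 0.
g5 = g4 ∨ y must be 0, so both g4 = 0 and y = 0.
g1 = ¬x must be 0, so x = 1.
Every assignment with g6 = 0 has x = 1; there are 3 such assignment(s).
  x=1, y=0, z=0, w=0
  x=1, y=0, z=0, w=1
  x=1, y=0, z=1, w=0

1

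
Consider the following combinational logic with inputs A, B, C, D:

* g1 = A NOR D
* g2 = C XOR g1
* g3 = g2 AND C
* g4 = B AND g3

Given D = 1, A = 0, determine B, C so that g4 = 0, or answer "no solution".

B=1, C=0

g4 = B AND g3 must be 0, so at least one of B, g3 is 0.
Check with D = 1, A = 0 and B=1, C=0:
g1 = A NOR D = 0 NOR 1 = 0
g2 = C XOR g1 = 0 XOR 0 = 0
g3 = g2 AND C = 0 AND 0 = 0
g4 = B AND g3 = 1 AND 0 = 0
So g4 = 0.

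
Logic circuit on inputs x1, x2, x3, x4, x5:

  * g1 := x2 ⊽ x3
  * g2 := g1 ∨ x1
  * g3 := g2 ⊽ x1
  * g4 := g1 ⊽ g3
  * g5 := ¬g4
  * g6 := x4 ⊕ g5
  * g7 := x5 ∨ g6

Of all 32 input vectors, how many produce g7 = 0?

8

g7 = x5 ∨ g6 must be 0, so both x5 = 0 and g6 = 0.
Enumerating the 32 input combinations, 8 give g7 = 0 and 24 give g7 = 1.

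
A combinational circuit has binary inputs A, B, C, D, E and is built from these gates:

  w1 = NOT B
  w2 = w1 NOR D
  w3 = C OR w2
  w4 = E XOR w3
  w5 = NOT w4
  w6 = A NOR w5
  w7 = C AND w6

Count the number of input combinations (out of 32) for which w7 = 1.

w7 = C AND w6 must be 1, so both C = 1 and w6 = 1.
Satisfying assignments:
  A=0, B=0, C=1, D=0, E=0
  A=0, B=0, C=1, D=1, E=0
  A=0, B=1, C=1, D=0, E=0
  A=0, B=1, C=1, D=1, E=0

4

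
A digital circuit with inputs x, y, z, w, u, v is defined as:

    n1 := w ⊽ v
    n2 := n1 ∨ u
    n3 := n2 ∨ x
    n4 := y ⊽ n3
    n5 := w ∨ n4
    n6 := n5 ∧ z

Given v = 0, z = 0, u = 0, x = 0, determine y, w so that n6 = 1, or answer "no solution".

no solution exists

With v = 0, z = 0, u = 0, x = 0 fixed, none of the 4 settings of y, w give n6 = 1.
For example, with y=0, w=0:
n1 = w ⊽ v = 0 ⊽ 0 = 1
n2 = n1 ∨ u = 1 ∨ 0 = 1
n3 = n2 ∨ x = 1 ∨ 0 = 1
n4 = y ⊽ n3 = 0 ⊽ 1 = 0
n5 = w ∨ n4 = 0 ∨ 0 = 0
n6 = n5 ∧ z = 0 ∧ 0 = 0
giving n6 = 0 ≠ 1.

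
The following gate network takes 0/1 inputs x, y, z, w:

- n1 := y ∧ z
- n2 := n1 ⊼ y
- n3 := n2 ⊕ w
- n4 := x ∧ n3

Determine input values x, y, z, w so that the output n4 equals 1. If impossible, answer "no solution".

x=1, y=0, z=1, w=0

n4 = x ∧ n3 must be 1, so both x = 1 and n3 = 1.
n3 = n2 ⊕ w must be 1, so n2 and w differ.
Check with x=1, y=0, z=1, w=0:
n1 = y ∧ z = 0 ∧ 1 = 0
n2 = n1 ⊼ y = 0 ⊼ 0 = 1
n3 = n2 ⊕ w = 1 ⊕ 0 = 1
n4 = x ∧ n3 = 1 ∧ 1 = 1
So n4 = 1 as required.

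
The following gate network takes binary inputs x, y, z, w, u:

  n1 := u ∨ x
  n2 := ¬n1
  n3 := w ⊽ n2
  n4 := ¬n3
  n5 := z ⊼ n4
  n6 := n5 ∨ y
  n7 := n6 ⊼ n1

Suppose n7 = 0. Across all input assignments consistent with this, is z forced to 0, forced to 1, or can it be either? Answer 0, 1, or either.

either

Both values of z occur among assignments with n7 = 0:
  z=0: x=0, y=0, z=0, w=0, u=1
  z=1: x=0, y=0, z=1, w=0, u=1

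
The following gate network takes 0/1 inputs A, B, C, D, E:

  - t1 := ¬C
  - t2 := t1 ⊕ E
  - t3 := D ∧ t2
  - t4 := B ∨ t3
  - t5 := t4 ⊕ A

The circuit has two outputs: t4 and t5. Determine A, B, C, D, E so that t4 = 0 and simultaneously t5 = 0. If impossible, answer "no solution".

A=0, B=0, C=1, D=1, E=0

Check with A=0, B=0, C=1, D=1, E=0:
t1 = ¬C = ¬1 = 0
t2 = t1 ⊕ E = 0 ⊕ 0 = 0
t3 = D ∧ t2 = 1 ∧ 0 = 0
t4 = B ∨ t3 = 0 ∨ 0 = 0
t5 = t4 ⊕ A = 0 ⊕ 0 = 0
So t4 = 0 and t5 = 0.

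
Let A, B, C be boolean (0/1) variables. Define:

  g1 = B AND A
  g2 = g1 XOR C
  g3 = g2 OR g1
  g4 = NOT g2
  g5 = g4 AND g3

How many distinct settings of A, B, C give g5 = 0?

7

g5 = g4 AND g3 must be 0, so at least one of g4, g3 is 0.
Enumerating the 8 input combinations, 7 give g5 = 0 and 1 give g5 = 1.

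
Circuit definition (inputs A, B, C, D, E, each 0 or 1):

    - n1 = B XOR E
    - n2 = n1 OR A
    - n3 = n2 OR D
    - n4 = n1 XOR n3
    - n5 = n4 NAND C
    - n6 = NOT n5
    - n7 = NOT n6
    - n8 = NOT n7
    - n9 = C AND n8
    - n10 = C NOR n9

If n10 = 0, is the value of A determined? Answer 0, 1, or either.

either

Both values of A occur among assignments with n10 = 0:
  A=0: A=0, B=0, C=1, D=0, E=0
  A=1: A=1, B=0, C=1, D=0, E=0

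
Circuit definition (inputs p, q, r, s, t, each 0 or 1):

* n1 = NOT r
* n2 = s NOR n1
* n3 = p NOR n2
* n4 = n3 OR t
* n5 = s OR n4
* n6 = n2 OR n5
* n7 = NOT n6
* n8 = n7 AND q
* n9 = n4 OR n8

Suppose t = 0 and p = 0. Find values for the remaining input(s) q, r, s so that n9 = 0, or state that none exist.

n9 = n4 OR n8 must be 0, so both n4 = 0 and n8 = 0.
Check with t = 0 and p = 0 and q=0, r=1, s=0:
n1 = NOT r = NOT 1 = 0
n2 = s NOR n1 = 0 NOR 0 = 1
n3 = p NOR n2 = 0 NOR 1 = 0
n4 = n3 OR t = 0 OR 0 = 0
n5 = s OR n4 = 0 OR 0 = 0
n6 = n2 OR n5 = 1 OR 0 = 1
n7 = NOT n6 = NOT 1 = 0
n8 = n7 AND q = 0 AND 0 = 0
n9 = n4 OR n8 = 0 OR 0 = 0
So n9 = 0.

q=0, r=1, s=0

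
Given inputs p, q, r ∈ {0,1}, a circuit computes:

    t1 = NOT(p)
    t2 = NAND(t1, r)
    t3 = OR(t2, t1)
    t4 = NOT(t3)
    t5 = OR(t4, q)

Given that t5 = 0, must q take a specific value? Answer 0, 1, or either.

t5 = OR(t4, q) must be 0, so both t4 = 0 and q = 0.
t4 = NOT(t3) must be 0, so t3 = 1.
t3 = OR(t2, t1) must be 1, so at least one of t2, t1 is 1.
Every assignment with t5 = 0 has q = 0; there are 4 such assignment(s).
  p=0, q=0, r=0
  p=0, q=0, r=1
  p=1, q=0, r=0
  p=1, q=0, r=1

0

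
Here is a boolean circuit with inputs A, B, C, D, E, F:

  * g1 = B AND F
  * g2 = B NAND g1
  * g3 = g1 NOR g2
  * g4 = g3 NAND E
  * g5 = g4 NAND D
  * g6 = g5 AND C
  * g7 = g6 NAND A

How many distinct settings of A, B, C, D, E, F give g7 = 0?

8

g7 = g6 NAND A must be 0, so both g6 = 1 and A = 1.
g6 = g5 AND C must be 1, so both g5 = 1 and C = 1.
g5 = g4 NAND D must be 1, so at least one of g4, D is 0.
Enumerating the 64 input combinations, 8 give g7 = 0 and 56 give g7 = 1.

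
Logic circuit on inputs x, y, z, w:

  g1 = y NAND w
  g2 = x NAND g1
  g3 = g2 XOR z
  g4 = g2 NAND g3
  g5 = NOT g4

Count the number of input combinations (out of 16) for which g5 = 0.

11

g5 = NOT g4 must be 0, so g4 = 1.
Enumerating the 16 input combinations, 11 give g5 = 0 and 5 give g5 = 1.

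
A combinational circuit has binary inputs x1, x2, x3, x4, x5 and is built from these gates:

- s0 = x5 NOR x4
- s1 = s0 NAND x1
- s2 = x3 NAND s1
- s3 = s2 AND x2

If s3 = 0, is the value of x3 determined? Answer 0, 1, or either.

Both values of x3 occur among assignments with s3 = 0:
  x3=0: x1=0, x2=0, x3=0, x4=0, x5=0
  x3=1: x1=0, x2=0, x3=1, x4=0, x5=0

either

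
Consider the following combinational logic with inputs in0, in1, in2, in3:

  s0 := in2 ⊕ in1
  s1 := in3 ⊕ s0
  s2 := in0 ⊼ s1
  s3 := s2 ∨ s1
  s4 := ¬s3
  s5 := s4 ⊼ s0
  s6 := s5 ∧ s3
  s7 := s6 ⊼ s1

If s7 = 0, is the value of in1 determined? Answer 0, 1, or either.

either

Both values of in1 occur among assignments with s7 = 0:
  in1=0: in0=0, in1=0, in2=0, in3=1
  in1=1: in0=0, in1=1, in2=0, in3=0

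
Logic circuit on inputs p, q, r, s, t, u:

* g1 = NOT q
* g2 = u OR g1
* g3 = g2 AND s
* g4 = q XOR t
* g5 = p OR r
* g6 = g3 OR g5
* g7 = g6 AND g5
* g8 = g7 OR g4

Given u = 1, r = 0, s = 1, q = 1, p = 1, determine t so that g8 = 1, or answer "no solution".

Check with u = 1, r = 0, s = 1, q = 1, p = 1 and t=1:
g1 = NOT q = NOT 1 = 0
g2 = u OR g1 = 1 OR 0 = 1
g3 = g2 AND s = 1 AND 1 = 1
g4 = q XOR t = 1 XOR 1 = 0
g5 = p OR r = 1 OR 0 = 1
g6 = g3 OR g5 = 1 OR 1 = 1
g7 = g6 AND g5 = 1 AND 1 = 1
g8 = g7 OR g4 = 1 OR 0 = 1
So g8 = 1.

t=1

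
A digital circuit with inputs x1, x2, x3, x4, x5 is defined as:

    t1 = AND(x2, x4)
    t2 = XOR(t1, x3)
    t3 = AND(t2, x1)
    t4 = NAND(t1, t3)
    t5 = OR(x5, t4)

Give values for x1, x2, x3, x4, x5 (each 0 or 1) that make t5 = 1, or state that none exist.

x1=1, x2=0, x3=1, x4=0, x5=1

t5 = OR(x5, t4) must be 1, so at least one of x5, t4 is 1.
Check with x1=1, x2=0, x3=1, x4=0, x5=1:
t1 = AND(x2, x4) = AND(0, 0) = 0
t2 = XOR(t1, x3) = XOR(0, 1) = 1
t3 = AND(t2, x1) = AND(1, 1) = 1
t4 = NAND(t1, t3) = NAND(0, 1) = 1
t5 = OR(x5, t4) = OR(1, 1) = 1
So t5 = 1 as required.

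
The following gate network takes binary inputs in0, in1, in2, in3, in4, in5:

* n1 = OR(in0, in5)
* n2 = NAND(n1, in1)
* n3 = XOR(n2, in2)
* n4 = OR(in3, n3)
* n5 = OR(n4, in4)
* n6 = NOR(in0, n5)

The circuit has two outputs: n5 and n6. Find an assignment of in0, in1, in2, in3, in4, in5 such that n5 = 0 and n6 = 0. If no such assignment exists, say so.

in0=1, in1=1, in2=0, in3=0, in4=0, in5=1

Check with in0=1, in1=1, in2=0, in3=0, in4=0, in5=1:
n1 = OR(in0, in5) = OR(1, 1) = 1
n2 = NAND(n1, in1) = NAND(1, 1) = 0
n3 = XOR(n2, in2) = XOR(0, 0) = 0
n4 = OR(in3, n3) = OR(0, 0) = 0
n5 = OR(n4, in4) = OR(0, 0) = 0
n6 = NOR(in0, n5) = NOR(1, 0) = 0
So n5 = 0 and n6 = 0.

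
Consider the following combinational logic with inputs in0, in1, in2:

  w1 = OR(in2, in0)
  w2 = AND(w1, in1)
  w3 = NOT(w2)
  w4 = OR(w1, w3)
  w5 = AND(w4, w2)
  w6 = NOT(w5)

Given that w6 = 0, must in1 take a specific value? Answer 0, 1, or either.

w6 = NOT(w5) must be 0, so w5 = 1.
w5 = AND(w4, w2) must be 1, so both w4 = 1 and w2 = 1.
w4 = OR(w1, w3) must be 1, so at least one of w1, w3 is 1.
Every assignment with w6 = 0 has in1 = 1; there are 3 such assignment(s).
  in0=0, in1=1, in2=1
  in0=1, in1=1, in2=0
  in0=1, in1=1, in2=1

1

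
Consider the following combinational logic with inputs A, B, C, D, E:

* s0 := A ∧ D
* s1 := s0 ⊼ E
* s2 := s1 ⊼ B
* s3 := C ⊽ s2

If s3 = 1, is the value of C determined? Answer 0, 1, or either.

0

s3 = C ⊽ s2 must be 1, so both C = 0 and s2 = 0.
s2 = s1 ⊼ B must be 0, so both s1 = 1 and B = 1.
s1 = s0 ⊼ E must be 1, so at least one of s0, E is 0.
Every assignment with s3 = 1 has C = 0; there are 7 such assignment(s).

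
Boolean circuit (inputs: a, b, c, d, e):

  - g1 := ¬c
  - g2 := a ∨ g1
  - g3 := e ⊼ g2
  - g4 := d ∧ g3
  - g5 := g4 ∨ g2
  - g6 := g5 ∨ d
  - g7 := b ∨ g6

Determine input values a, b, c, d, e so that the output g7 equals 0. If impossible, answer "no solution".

a=0 b=0 c=1 d=0 e=1

g7 = b ∨ g6 must be 0, so both b = 0 and g6 = 0.
g6 = g5 ∨ d must be 0, so both g5 = 0 and d = 0.
g5 = g4 ∨ g2 must be 0, so both g4 = 0 and g2 = 0.
Check with a=0 b=0 c=1 d=0 e=1:
g1 = ¬c = ¬1 = 0
g2 = a ∨ g1 = 0 ∨ 0 = 0
g3 = e ⊼ g2 = 1 ⊼ 0 = 1
g4 = d ∧ g3 = 0 ∧ 1 = 0
g5 = g4 ∨ g2 = 0 ∨ 0 = 0
g6 = g5 ∨ d = 0 ∨ 0 = 0
g7 = b ∨ g6 = 0 ∨ 0 = 0
So g7 = 0 as required.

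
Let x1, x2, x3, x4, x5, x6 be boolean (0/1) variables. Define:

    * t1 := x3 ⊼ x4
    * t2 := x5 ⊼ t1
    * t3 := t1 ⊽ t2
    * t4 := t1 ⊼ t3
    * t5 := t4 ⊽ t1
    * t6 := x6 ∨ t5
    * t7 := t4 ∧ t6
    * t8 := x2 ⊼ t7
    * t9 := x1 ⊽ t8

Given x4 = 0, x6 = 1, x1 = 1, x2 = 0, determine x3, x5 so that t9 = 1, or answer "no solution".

With x4 = 0, x6 = 1, x1 = 1, x2 = 0 fixed, none of the 4 settings of x3, x5 give t9 = 1.
For example, with x3=1, x5=0:
t1 = x3 ⊼ x4 = 1 ⊼ 0 = 1
t2 = x5 ⊼ t1 = 0 ⊼ 1 = 1
t3 = t1 ⊽ t2 = 1 ⊽ 1 = 0
t4 = t1 ⊼ t3 = 1 ⊼ 0 = 1
t5 = t4 ⊽ t1 = 1 ⊽ 1 = 0
t6 = x6 ∨ t5 = 1 ∨ 0 = 1
t7 = t4 ∧ t6 = 1 ∧ 1 = 1
t8 = x2 ⊼ t7 = 0 ⊼ 1 = 1
t9 = x1 ⊽ t8 = 1 ⊽ 1 = 0
giving t9 = 0 ≠ 1.

no solution exists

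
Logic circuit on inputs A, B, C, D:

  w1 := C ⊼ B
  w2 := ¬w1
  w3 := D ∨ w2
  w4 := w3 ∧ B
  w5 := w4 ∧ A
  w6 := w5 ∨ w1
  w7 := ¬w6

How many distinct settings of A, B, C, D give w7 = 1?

2

w7 = ¬w6 must be 1, so w6 = 0.
w6 = w5 ∨ w1 must be 0, so both w5 = 0 and w1 = 0.
Enumerating the 16 input combinations, 2 give w7 = 1 and 14 give w7 = 0.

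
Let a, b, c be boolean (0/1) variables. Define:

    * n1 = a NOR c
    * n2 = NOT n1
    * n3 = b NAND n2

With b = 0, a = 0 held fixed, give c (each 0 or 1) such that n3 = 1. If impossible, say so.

Check with b = 0, a = 0 and c=0:
n1 = a NOR c = 0 NOR 0 = 1
n2 = NOT n1 = NOT 1 = 0
n3 = b NAND n2 = 0 NAND 0 = 1
So n3 = 1.

c=0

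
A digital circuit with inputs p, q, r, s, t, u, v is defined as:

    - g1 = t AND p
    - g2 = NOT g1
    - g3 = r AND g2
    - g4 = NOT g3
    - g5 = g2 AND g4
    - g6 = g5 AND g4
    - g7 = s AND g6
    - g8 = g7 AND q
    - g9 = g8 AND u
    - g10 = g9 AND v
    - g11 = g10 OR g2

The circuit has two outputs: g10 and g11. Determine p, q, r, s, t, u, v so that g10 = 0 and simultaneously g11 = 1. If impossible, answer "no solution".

p=1, q=1, r=0, s=1, t=0, u=0, v=1

Check with p=1, q=1, r=0, s=1, t=0, u=0, v=1:
g1 = t AND p = 0 AND 1 = 0
g2 = NOT g1 = NOT 0 = 1
g3 = r AND g2 = 0 AND 1 = 0
g4 = NOT g3 = NOT 0 = 1
g5 = g2 AND g4 = 1 AND 1 = 1
g6 = g5 AND g4 = 1 AND 1 = 1
g7 = s AND g6 = 1 AND 1 = 1
g8 = g7 AND q = 1 AND 1 = 1
g9 = g8 AND u = 1 AND 0 = 0
g10 = g9 AND v = 0 AND 1 = 0
g11 = g10 OR g2 = 0 OR 1 = 1
So g10 = 0 and g11 = 1.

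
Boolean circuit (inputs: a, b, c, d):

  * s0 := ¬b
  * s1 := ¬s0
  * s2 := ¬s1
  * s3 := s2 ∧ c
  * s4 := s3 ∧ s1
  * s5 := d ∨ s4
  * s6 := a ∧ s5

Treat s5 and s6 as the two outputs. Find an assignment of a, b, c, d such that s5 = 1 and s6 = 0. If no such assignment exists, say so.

a=0, b=0, c=0, d=1

Check with a=0, b=0, c=0, d=1:
s0 = ¬b = ¬0 = 1
s1 = ¬s0 = ¬1 = 0
s2 = ¬s1 = ¬0 = 1
s3 = s2 ∧ c = 1 ∧ 0 = 0
s4 = s3 ∧ s1 = 0 ∧ 0 = 0
s5 = d ∨ s4 = 1 ∨ 0 = 1
s6 = a ∧ s5 = 0 ∧ 1 = 0
So s5 = 1 and s6 = 0.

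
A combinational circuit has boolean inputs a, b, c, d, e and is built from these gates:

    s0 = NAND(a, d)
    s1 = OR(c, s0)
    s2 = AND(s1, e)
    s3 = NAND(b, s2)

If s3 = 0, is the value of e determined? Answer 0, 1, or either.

s3 = NAND(b, s2) must be 0, so both b = 1 and s2 = 1.
s2 = AND(s1, e) must be 1, so both s1 = 1 and e = 1.
Every assignment with s3 = 0 has e = 1; there are 7 such assignment(s).

1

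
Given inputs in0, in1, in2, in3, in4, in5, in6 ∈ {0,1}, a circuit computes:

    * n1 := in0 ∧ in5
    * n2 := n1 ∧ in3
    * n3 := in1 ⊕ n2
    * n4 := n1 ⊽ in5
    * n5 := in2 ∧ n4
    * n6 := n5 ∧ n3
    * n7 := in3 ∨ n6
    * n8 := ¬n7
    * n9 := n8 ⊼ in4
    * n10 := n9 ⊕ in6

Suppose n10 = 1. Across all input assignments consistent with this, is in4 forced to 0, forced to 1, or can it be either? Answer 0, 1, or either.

either

Both values of in4 occur among assignments with n10 = 1:
  in4=0: in0=0, in1=0, in2=0, in3=0, in4=0, in5=0, in6=0
  in4=1: in0=0, in1=0, in2=0, in3=0, in4=1, in5=0, in6=1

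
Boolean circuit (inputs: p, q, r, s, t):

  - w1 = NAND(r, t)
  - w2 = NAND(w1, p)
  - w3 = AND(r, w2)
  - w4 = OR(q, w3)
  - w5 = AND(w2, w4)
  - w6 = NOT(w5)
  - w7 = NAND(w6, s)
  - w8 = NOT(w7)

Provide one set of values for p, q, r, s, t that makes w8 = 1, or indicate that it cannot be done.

p=1 q=1 r=0 s=1 t=0

Check with p=1 q=1 r=0 s=1 t=0:
w1 = NAND(r, t) = NAND(0, 0) = 1
w2 = NAND(w1, p) = NAND(1, 1) = 0
w3 = AND(r, w2) = AND(0, 0) = 0
w4 = OR(q, w3) = OR(1, 0) = 1
w5 = AND(w2, w4) = AND(0, 1) = 0
w6 = NOT(w5) = NOT 0 = 1
w7 = NAND(w6, s) = NAND(1, 1) = 0
w8 = NOT(w7) = NOT 0 = 1
So w8 = 1 as required.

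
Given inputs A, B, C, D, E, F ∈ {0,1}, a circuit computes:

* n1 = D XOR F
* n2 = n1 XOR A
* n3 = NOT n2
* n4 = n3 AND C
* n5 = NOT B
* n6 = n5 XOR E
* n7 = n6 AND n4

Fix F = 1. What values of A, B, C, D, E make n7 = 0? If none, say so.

A=0, B=1, C=0, D=0, E=0

Check with F = 1 and A=0, B=1, C=0, D=0, E=0:
n1 = D XOR F = 0 XOR 1 = 1
n2 = n1 XOR A = 1 XOR 0 = 1
n3 = NOT n2 = NOT 1 = 0
n4 = n3 AND C = 0 AND 0 = 0
n5 = NOT B = NOT 1 = 0
n6 = n5 XOR E = 0 XOR 0 = 0
n7 = n6 AND n4 = 0 AND 0 = 0
So n7 = 0.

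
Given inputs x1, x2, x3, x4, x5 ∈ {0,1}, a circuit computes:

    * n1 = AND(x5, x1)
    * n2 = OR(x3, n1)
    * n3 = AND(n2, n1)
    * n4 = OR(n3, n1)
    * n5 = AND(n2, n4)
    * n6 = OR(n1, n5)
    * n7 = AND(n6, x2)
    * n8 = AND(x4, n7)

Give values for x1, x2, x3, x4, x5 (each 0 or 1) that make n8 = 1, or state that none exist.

x1=1, x2=1, x3=0, x4=1, x5=1

n8 = AND(x4, n7) must be 1, so both x4 = 1 and n7 = 1.
n7 = AND(n6, x2) must be 1, so both n6 = 1 and x2 = 1.
Check with x1=1, x2=1, x3=0, x4=1, x5=1:
n1 = AND(x5, x1) = AND(1, 1) = 1
n2 = OR(x3, n1) = OR(0, 1) = 1
n3 = AND(n2, n1) = AND(1, 1) = 1
n4 = OR(n3, n1) = OR(1, 1) = 1
n5 = AND(n2, n4) = AND(1, 1) = 1
n6 = OR(n1, n5) = OR(1, 1) = 1
n7 = AND(n6, x2) = AND(1, 1) = 1
n8 = AND(x4, n7) = AND(1, 1) = 1
So n8 = 1 as required.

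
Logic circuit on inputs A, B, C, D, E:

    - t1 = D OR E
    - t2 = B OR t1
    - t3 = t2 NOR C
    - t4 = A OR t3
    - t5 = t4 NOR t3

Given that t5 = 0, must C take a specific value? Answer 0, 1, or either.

Both values of C occur among assignments with t5 = 0:
  C=0: A=0, B=0, C=0, D=0, E=0
  C=1: A=1, B=0, C=1, D=0, E=0

either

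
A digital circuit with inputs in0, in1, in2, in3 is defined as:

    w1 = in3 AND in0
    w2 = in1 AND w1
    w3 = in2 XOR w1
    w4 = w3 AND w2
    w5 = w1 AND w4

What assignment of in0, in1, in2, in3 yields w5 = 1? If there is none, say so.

in0=1 in1=1 in2=0 in3=1

w5 = w1 AND w4 must be 1, so both w1 = 1 and w4 = 1.
Check with in0=1 in1=1 in2=0 in3=1:
w1 = in3 AND in0 = 1 AND 1 = 1
w2 = in1 AND w1 = 1 AND 1 = 1
w3 = in2 XOR w1 = 0 XOR 1 = 1
w4 = w3 AND w2 = 1 AND 1 = 1
w5 = w1 AND w4 = 1 AND 1 = 1
So w5 = 1 as required.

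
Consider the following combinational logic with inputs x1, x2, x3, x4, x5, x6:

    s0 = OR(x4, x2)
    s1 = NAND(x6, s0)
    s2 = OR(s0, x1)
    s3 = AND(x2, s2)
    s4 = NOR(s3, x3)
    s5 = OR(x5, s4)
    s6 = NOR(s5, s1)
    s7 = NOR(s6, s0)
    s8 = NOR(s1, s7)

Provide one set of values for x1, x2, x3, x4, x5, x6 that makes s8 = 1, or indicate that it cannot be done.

s8 = NOR(s1, s7) must be 1, so both s1 = 0 and s7 = 0.
s1 = NAND(x6, s0) must be 0, so both x6 = 1 and s0 = 1.
s7 = NOR(s6, s0) must be 0, so at least one of s6, s0 is 1.
Check with x1=0 x2=1 x3=1 x4=1 x5=0 x6=1:
s0 = OR(x4, x2) = OR(1, 1) = 1
s1 = NAND(x6, s0) = NAND(1, 1) = 0
s2 = OR(s0, x1) = OR(1, 0) = 1
s3 = AND(x2, s2) = AND(1, 1) = 1
s4 = NOR(s3, x3) = NOR(1, 1) = 0
s5 = OR(x5, s4) = OR(0, 0) = 0
s6 = NOR(s5, s1) = NOR(0, 0) = 1
s7 = NOR(s6, s0) = NOR(1, 1) = 0
s8 = NOR(s1, s7) = NOR(0, 0) = 1
So s8 = 1 as required.

x1=0 x2=1 x3=1 x4=1 x5=0 x6=1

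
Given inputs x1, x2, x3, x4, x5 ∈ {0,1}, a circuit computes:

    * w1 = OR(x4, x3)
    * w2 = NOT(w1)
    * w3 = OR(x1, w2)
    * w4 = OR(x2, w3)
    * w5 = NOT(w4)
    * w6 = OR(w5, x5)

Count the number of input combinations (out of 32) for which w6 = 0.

w6 = OR(w5, x5) must be 0, so both w5 = 0 and x5 = 0.
w5 = NOT(w4) must be 0, so w4 = 1.
w4 = OR(x2, w3) must be 1, so at least one of x2, w3 is 1.
Enumerating the 32 input combinations, 13 give w6 = 0 and 19 give w6 = 1.

13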